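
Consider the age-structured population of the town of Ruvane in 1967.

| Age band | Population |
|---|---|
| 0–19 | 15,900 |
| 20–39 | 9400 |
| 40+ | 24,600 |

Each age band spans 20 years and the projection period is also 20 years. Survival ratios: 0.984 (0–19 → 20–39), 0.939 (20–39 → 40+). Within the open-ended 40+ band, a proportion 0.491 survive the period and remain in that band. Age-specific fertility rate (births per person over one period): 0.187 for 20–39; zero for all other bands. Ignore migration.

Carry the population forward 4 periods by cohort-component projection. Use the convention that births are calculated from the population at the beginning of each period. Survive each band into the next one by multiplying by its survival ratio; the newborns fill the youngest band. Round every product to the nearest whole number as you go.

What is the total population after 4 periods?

— Period 1 —
Births: 9400 × 0.187 = 1758
20–39: 15900 × 0.984 = 15646
40+: 9400 × 0.939 + 24600 × 0.491 = 8827 + 12079 = 20906
Giving 1758 / 15646 / 20906.
— Period 2 —
Births: 15646 × 0.187 = 2926
20–39: 1758 × 0.984 = 1730
40+: 15646 × 0.939 + 20906 × 0.491 = 14692 + 10265 = 24957
Giving 2926 / 1730 / 24957.
— Period 3 —
Births: 1730 × 0.187 = 324
20–39: 2926 × 0.984 = 2879
40+: 1730 × 0.939 + 24957 × 0.491 = 1624 + 12254 = 13878
Giving 324 / 2879 / 13878.
— Period 4 —
Births: 2879 × 0.187 = 538
20–39: 324 × 0.984 = 319
40+: 2879 × 0.939 + 13878 × 0.491 = 2703 + 6814 = 9517
Giving 538 / 319 / 9517.
Total after period 4: 538 + 319 + 9517 = 10374

10374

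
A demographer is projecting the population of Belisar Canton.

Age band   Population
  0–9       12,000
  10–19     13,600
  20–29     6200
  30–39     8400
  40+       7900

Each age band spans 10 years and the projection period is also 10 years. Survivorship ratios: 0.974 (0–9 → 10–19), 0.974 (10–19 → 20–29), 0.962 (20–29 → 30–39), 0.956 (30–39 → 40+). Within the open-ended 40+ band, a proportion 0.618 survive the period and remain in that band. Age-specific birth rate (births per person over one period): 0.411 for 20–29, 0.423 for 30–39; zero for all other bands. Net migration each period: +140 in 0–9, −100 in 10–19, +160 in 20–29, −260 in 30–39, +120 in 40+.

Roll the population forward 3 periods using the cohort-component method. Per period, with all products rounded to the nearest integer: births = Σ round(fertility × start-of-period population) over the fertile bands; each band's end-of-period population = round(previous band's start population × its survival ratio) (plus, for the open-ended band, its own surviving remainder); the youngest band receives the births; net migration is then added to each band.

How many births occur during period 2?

Numbering the groups 1..5 from youngest to oldest:
Period 1.
Births: 6200 * 0.411 = 2548 ; 8400 * 0.423 = 3553 → 6101
Group 2: 12000 * 0.974 = 11688
Group 3: 13600 * 0.974 = 13246
Group 4: 6200 * 0.962 = 5964
Group 5: 8400 * 0.956 + 7900 * 0.618 = 8030 + 4882 = 12912
Net migration: Group 1 + 140 → 6241; Group 2 − 100 → 11588; Group 3 + 160 → 13406; Group 4 − 260 → 5704; Group 5 + 120 → 13032
End of period: [6241, 11588, 13406, 5704, 13032]
Period 2.
Births: 13406 * 0.411 = 5510 ; 5704 * 0.423 = 2413 → 7923
Group 2: 6241 * 0.974 = 6079
Group 3: 11588 * 0.974 = 11287
Group 4: 13406 * 0.962 = 12897
Group 5: 5704 * 0.956 + 13032 * 0.618 = 5453 + 8054 = 13507
Net migration: Group 1 + 140 → 8063; Group 2 − 100 → 5979; Group 3 + 160 → 11447; Group 4 − 260 → 12637; Group 5 + 120 → 13627
End of period: [8063, 5979, 11447, 12637, 13627]

7923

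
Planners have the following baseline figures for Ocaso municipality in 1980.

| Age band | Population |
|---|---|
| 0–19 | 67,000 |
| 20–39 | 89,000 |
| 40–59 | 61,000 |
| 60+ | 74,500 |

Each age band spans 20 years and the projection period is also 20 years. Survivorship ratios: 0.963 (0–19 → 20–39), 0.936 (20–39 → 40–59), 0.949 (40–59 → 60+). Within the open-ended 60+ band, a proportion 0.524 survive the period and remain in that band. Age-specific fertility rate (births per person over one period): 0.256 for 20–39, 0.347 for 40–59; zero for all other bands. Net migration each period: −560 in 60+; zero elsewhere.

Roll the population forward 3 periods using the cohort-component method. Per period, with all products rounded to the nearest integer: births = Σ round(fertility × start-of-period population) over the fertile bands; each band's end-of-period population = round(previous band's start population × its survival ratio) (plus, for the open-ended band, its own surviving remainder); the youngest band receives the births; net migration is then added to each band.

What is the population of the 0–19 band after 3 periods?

Period 1.
Births: 89000 * 0.256 = 22784, 61000 * 0.347 = 21167 ⇒ total 43951
20–39: 67000 * 0.963 = 64521
40–59: 89000 * 0.936 = 83304
60+: 61000 * 0.949 + 74500 * 0.524 = 57889 + 39038 = 96927
Net migration: 60+ − 560 → 96367
Population now: 0–19=43951, 20–39=64521, 40–59=83304, 60+=96367
Period 2.
Births: 64521 * 0.256 = 16517, 83304 * 0.347 = 28906 ⇒ total 45423
20–39: 43951 * 0.963 = 42325
40–59: 64521 * 0.936 = 60392
60+: 83304 * 0.949 + 96367 * 0.524 = 79055 + 50496 = 129551
Net migration: 60+ − 560 → 128991
Population now: 0–19=45423, 20–39=42325, 40–59=60392, 60+=128991
Period 3.
Births: 42325 * 0.256 = 10835, 60392 * 0.347 = 20956 ⇒ total 31791
20–39: 45423 * 0.963 = 43742
40–59: 42325 * 0.936 = 39616
60+: 60392 * 0.949 + 128991 * 0.524 = 57312 + 67591 = 124903
Net migration: 60+ − 560 → 124343
Population now: 0–19=31791, 20–39=43742, 40–59=39616, 60+=124343

31791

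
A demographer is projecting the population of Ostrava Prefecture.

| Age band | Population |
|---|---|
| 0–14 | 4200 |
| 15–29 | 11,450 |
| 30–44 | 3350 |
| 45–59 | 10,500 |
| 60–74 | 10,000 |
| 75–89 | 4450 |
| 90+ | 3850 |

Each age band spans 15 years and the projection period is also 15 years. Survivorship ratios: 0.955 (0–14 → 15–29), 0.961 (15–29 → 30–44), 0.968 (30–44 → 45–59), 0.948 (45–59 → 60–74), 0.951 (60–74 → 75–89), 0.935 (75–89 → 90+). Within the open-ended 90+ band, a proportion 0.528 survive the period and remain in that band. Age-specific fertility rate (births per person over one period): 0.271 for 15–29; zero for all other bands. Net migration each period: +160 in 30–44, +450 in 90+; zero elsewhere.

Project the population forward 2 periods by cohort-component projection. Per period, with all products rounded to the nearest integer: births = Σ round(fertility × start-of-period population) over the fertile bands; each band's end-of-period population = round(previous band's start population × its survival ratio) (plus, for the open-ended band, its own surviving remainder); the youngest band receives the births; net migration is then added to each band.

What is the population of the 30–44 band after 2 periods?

4015

Period 1.
Births: 11450 × 0.271 = 3103
15–29: 4200 × 0.955 = 4011
30–44: 11450 × 0.961 = 11003
45–59: 3350 × 0.968 = 3243
60–74: 10500 × 0.948 = 9954
75–89: 10000 × 0.951 = 9510
90+: 4450 × 0.935 + 3850 × 0.528 = 4161 + 2033 = 6194
Net migration: 30–44 + 160 → 11163; 90+ + 450 → 6644
→ [3103, 4011, 11163, 3243, 9954, 9510, 6644]
Period 2.
Births: 4011 × 0.271 = 1087
15–29: 3103 × 0.955 = 2963
30–44: 4011 × 0.961 = 3855
45–59: 11163 × 0.968 = 10806
60–74: 3243 × 0.948 = 3074
75–89: 9954 × 0.951 = 9466
90+: 9510 × 0.935 + 6644 × 0.528 = 8892 + 3508 = 12400
Net migration: 30–44 + 160 → 4015; 90+ + 450 → 12850
→ [1087, 2963, 4015, 10806, 3074, 9466, 12850]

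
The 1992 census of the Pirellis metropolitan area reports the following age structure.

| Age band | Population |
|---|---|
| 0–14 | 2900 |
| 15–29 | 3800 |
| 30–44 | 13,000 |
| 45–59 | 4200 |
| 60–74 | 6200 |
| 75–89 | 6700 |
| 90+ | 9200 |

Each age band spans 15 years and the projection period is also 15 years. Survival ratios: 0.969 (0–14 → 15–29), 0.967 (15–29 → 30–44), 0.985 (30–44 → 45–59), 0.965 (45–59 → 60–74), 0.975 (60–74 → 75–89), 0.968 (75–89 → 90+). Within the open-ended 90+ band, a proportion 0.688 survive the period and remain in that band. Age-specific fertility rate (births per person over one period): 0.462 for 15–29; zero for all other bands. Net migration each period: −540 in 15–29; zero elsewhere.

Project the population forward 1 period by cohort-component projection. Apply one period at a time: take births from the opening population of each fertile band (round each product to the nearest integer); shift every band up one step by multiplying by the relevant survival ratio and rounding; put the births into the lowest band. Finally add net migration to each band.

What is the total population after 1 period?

— Period 1 —
Births: 3800 × 0.462 = 1756
15–29: 2900 × 0.969 = 2810
30–44: 3800 × 0.967 = 3675
45–59: 13000 × 0.985 = 12805
60–74: 4200 × 0.965 = 4053
75–89: 6200 × 0.975 = 6045
90+: 6700 × 0.968 + 9200 × 0.688 = 6486 + 6330 = 12816
Net migration: 15–29 − 540 → 2270
→ [1756, 2270, 3675, 12805, 4053, 6045, 12816]
Total after period 1: 1756 + 2270 + 3675 + 12805 + 4053 + 6045 + 12816 = 43420

43420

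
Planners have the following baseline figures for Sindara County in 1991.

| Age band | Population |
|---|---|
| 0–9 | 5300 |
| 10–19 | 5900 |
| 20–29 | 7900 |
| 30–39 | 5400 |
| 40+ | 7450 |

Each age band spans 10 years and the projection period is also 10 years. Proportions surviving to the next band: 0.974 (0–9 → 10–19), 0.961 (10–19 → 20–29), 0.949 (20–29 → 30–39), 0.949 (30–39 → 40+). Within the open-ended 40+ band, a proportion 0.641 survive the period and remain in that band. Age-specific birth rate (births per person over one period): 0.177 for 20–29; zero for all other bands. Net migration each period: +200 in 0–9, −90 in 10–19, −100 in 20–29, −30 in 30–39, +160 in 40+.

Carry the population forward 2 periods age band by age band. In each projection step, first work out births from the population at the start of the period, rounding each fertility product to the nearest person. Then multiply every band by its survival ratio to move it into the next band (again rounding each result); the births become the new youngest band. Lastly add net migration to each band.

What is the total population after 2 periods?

26376

(Groups numbered youngest = 1 to oldest = 5.)
After projecting period 1:
Births: 7900 * 0.177 = 1398
Group 2: 5300 * 0.974 = 5162
Group 3: 5900 * 0.961 = 5670
Group 4: 7900 * 0.949 = 7497
Group 5: 5400 * 0.949 + 7450 * 0.641 = 5125 + 4775 = 9900
Net migration: Group 1 + 200 → 1598; Group 2 − 90 → 5072; Group 3 − 100 → 5570; Group 4 − 30 → 7467; Group 5 + 160 → 10060
Population now: 0–9=1598, 10–19=5072, 20–29=5570, 30–39=7467, 40+=10060
After projecting period 2:
Births: 5570 * 0.177 = 986
Group 2: 1598 * 0.974 = 1556
Group 3: 5072 * 0.961 = 4874
Group 4: 5570 * 0.949 = 5286
Group 5: 7467 * 0.949 + 10060 * 0.641 = 7086 + 6448 = 13534
Net migration: Group 1 + 200 → 1186; Group 2 − 90 → 1466; Group 3 − 100 → 4774; Group 4 − 30 → 5256; Group 5 + 160 → 13694
Population now: 0–9=1186, 10–19=1466, 20–29=4774, 30–39=5256, 40+=13694
Total after period 2: 1186 + 1466 + 4774 + 5256 + 13694 = 26376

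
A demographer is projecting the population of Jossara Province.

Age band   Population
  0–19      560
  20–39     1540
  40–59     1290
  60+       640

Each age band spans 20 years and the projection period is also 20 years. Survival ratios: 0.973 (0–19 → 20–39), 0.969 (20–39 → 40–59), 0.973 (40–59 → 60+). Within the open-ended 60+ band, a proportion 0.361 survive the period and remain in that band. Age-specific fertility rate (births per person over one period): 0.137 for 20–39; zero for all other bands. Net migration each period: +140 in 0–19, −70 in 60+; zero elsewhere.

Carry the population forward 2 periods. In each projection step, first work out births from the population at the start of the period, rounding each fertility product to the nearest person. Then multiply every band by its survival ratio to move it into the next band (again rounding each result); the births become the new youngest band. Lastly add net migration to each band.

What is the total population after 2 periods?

2978

Period 1.
Births: 1540 × 0.137 = 211
20–39: 560 × 0.973 = 545
40–59: 1540 × 0.969 = 1492
60+: 1290 × 0.973 + 640 × 0.361 = 1255 + 231 = 1486
Net migration: 0–19 + 140 → 351; 60+ − 70 → 1416
Giving 351 / 545 / 1492 / 1416.
Period 2.
Births: 545 × 0.137 = 75
20–39: 351 × 0.973 = 342
40–59: 545 × 0.969 = 528
60+: 1492 × 0.973 + 1416 × 0.361 = 1452 + 511 = 1963
Net migration: 0–19 + 140 → 215; 60+ − 70 → 1893
Giving 215 / 342 / 528 / 1893.
Total after period 2: 215 + 342 + 528 + 1893 = 2978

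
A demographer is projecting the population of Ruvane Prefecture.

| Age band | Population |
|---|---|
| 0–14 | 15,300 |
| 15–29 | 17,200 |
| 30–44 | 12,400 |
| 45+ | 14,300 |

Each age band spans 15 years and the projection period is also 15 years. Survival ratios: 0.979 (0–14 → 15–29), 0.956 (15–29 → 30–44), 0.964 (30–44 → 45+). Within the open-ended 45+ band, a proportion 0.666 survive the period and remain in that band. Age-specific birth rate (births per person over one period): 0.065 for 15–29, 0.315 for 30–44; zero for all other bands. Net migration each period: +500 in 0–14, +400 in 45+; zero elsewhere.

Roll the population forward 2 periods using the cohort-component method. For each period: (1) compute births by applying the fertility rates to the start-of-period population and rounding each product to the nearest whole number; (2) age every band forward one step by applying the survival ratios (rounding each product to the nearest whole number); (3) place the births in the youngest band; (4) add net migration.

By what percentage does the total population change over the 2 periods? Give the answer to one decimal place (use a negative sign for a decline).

-3.4

— Period 1 —
Births: 17200 × 0.065 = 1118 ; 12400 × 0.315 = 3906 ⇒ total 5024
15–29: 15300 × 0.979 = 14979
30–44: 17200 × 0.956 = 16443
45+: 12400 × 0.964 + 14300 × 0.666 = 11954 + 9524 = 21478
Net migration: 0–14 + 500 → 5524; 45+ + 400 → 21878
End of period: [5524, 14979, 16443, 21878]
— Period 2 —
Births: 14979 × 0.065 = 974 ; 16443 × 0.315 = 5180 ⇒ total 6154
15–29: 5524 × 0.979 = 5408
30–44: 14979 × 0.956 = 14320
45+: 16443 × 0.964 + 21878 × 0.666 = 15851 + 14571 = 30422
Net migration: 0–14 + 500 → 6654; 45+ + 400 → 30822
End of period: [6654, 5408, 14320, 30822]
Total: 59200 → 57204; change = -1996; percentage change = -3.4%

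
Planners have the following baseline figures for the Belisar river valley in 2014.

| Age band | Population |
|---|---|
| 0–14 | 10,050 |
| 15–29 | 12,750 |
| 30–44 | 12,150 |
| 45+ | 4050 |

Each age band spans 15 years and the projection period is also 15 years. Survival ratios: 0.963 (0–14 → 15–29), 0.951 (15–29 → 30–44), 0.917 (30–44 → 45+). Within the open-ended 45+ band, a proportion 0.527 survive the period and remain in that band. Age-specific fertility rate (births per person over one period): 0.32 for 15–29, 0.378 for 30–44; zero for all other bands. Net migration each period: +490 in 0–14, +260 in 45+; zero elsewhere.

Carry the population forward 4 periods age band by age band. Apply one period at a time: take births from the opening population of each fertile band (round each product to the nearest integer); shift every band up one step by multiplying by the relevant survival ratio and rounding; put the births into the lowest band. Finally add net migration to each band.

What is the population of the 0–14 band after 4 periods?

— Period 1 —
Births: 12750 × 0.32 = 4080 ; 12150 × 0.378 = 4593 ⇒ total 8673
15–29: 10050 × 0.963 = 9678
30–44: 12750 × 0.951 = 12125
45+: 12150 × 0.917 + 4050 × 0.527 = 11142 + 2134 = 13276
Net migration: 0–14 + 490 → 9163; 45+ + 260 → 13536
Giving 9163 / 9678 / 12125 / 13536.
— Period 2 —
Births: 9678 × 0.32 = 3097 ; 12125 × 0.378 = 4583 ⇒ total 7680
15–29: 9163 × 0.963 = 8824
30–44: 9678 × 0.951 = 9204
45+: 12125 × 0.917 + 13536 × 0.527 = 11119 + 7133 = 18252
Net migration: 0–14 + 490 → 8170; 45+ + 260 → 18512
Giving 8170 / 8824 / 9204 / 18512.
— Period 3 —
Births: 8824 × 0.32 = 2824 ; 9204 × 0.378 = 3479 ⇒ total 6303
15–29: 8170 × 0.963 = 7868
30–44: 8824 × 0.951 = 8392
45+: 9204 × 0.917 + 18512 × 0.527 = 8440 + 9756 = 18196
Net migration: 0–14 + 490 → 6793; 45+ + 260 → 18456
Giving 6793 / 7868 / 8392 / 18456.
— Period 4 —
Births: 7868 × 0.32 = 2518 ; 8392 × 0.378 = 3172 ⇒ total 5690
15–29: 6793 × 0.963 = 6542
30–44: 7868 × 0.951 = 7482
45+: 8392 × 0.917 + 18456 × 0.527 = 7695 + 9726 = 17421
Net migration: 0–14 + 490 → 6180; 45+ + 260 → 17681
Giving 6180 / 6542 / 7482 / 17681.

6180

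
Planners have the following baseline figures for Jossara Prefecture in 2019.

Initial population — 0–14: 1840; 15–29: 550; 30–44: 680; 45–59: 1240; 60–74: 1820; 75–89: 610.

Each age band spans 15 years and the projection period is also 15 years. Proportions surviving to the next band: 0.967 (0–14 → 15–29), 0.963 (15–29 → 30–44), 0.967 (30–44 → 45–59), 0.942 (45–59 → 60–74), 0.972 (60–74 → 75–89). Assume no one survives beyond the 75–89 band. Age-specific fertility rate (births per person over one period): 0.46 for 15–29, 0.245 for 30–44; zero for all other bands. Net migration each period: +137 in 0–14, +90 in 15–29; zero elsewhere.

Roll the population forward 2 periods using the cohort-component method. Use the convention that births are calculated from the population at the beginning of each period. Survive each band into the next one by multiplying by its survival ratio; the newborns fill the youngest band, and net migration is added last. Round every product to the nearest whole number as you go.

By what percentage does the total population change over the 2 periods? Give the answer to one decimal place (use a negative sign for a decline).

-13.6

— Period 1 —
Births: 550 × 0.46 = 253, 680 × 0.245 = 167 — total 420
15–29: 1840 × 0.967 = 1779
30–44: 550 × 0.963 = 530
45–59: 680 × 0.967 = 658
60–74: 1240 × 0.942 = 1168
75–89: 1820 × 0.972 = 1769
Net migration: 0–14 + 137 → 557; 15–29 + 90 → 1869
→ [557, 1869, 530, 658, 1168, 1769]
— Period 2 —
Births: 1869 × 0.46 = 860, 530 × 0.245 = 130 — total 990
15–29: 557 × 0.967 = 539
30–44: 1869 × 0.963 = 1800
45–59: 530 × 0.967 = 513
60–74: 658 × 0.942 = 620
75–89: 1168 × 0.972 = 1135
Net migration: 0–14 + 137 → 1127; 15–29 + 90 → 629
→ [1127, 629, 1800, 513, 620, 1135]
Total: 6740 → 5824; change = -916; percentage change = -13.6%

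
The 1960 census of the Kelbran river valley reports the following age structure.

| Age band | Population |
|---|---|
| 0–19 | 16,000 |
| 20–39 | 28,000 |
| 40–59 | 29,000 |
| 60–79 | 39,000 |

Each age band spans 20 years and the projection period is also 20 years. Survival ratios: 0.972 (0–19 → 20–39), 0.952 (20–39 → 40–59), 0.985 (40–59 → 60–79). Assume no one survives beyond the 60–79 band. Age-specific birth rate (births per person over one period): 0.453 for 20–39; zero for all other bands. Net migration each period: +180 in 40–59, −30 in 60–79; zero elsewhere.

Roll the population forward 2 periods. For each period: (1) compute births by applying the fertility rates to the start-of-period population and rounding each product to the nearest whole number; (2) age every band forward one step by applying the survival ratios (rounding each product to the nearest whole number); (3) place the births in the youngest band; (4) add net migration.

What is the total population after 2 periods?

Call the groups 1 to 4, youngest first.
— Period 1 —
Births: 28000 × 0.453 = 12684
Group 2: 16000 × 0.972 = 15552
Group 3: 28000 × 0.952 = 26656
Group 4: 29000 × 0.985 = 28565
Net migration: Group 3 + 180 → 26836; Group 4 − 30 → 28535
End of period: [12684, 15552, 26836, 28535]
— Period 2 —
Births: 15552 × 0.453 = 7045
Group 2: 12684 × 0.972 = 12329
Group 3: 15552 × 0.952 = 14806
Group 4: 26836 × 0.985 = 26433
Net migration: Group 3 + 180 → 14986; Group 4 − 30 → 26403
End of period: [7045, 12329, 14986, 26403]
Total after period 2: 7045 + 12329 + 14986 + 26403 = 60763

60763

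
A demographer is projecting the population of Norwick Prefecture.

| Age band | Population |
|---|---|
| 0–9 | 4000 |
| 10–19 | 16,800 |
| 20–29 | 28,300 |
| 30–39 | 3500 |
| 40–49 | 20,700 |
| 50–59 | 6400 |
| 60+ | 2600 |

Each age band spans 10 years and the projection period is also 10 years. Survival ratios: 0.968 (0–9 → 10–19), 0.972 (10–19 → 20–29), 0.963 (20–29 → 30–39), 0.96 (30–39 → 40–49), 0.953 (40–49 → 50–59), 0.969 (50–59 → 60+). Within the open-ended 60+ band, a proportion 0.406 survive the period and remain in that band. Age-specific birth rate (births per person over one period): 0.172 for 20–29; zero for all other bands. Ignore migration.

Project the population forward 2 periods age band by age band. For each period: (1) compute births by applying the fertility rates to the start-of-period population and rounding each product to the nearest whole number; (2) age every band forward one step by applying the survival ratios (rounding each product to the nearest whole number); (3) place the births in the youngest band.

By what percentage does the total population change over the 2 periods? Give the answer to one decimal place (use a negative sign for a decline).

-4.7

(Bands numbered youngest = 1 to oldest = 7.)
Period 1.
Births: 28300 × 0.172 = 4868
Band 2: 4000 × 0.968 = 3872
Band 3: 16800 × 0.972 = 16330
Band 4: 28300 × 0.963 = 27253
Band 5: 3500 × 0.96 = 3360
Band 6: 20700 × 0.953 = 19727
Band 7: 6400 × 0.969 + 2600 × 0.406 = 6202 + 1056 = 7258
Population now: 0–9=4868, 10–19=3872, 20–29=16330, 30–39=27253, 40–49=3360, 50–59=19727, 60+=7258
Period 2.
Births: 16330 × 0.172 = 2809
Band 2: 4868 × 0.968 = 4712
Band 3: 3872 × 0.972 = 3764
Band 4: 16330 × 0.963 = 15726
Band 5: 27253 × 0.96 = 26163
Band 6: 3360 × 0.953 = 3202
Band 7: 19727 × 0.969 + 7258 × 0.406 = 19115 + 2947 = 22062
Population now: 0–9=2809, 10–19=4712, 20–29=3764, 30–39=15726, 40–49=26163, 50–59=3202, 60+=22062
Total: 82300 → 78438; change = -3862; percentage change = -4.7%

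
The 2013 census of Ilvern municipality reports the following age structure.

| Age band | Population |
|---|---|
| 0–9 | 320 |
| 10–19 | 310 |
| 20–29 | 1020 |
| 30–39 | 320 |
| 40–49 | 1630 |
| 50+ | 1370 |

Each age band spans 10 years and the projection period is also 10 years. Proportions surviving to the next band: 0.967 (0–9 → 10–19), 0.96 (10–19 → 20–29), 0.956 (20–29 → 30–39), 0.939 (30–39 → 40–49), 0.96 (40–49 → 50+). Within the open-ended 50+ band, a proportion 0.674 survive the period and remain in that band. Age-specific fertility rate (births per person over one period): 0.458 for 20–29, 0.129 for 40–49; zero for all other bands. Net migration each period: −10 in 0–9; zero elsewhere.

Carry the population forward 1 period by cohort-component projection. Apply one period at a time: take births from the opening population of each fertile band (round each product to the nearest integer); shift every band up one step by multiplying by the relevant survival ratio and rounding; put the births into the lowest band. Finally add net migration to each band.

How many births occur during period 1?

677

Call the groups 1 to 6, youngest first.
Period 1.
Births: 1020 × 0.458 = 467  |  1630 × 0.129 = 210 ⇒ total 677
Group 2: 320 × 0.967 = 309
Group 3: 310 × 0.96 = 298
Group 4: 1020 × 0.956 = 975
Group 5: 320 × 0.939 = 300
Group 6: 1630 × 0.96 + 1370 × 0.674 = 1565 + 923 = 2488
Net migration: Group 1 − 10 → 667
→ [667, 309, 298, 975, 300, 2488]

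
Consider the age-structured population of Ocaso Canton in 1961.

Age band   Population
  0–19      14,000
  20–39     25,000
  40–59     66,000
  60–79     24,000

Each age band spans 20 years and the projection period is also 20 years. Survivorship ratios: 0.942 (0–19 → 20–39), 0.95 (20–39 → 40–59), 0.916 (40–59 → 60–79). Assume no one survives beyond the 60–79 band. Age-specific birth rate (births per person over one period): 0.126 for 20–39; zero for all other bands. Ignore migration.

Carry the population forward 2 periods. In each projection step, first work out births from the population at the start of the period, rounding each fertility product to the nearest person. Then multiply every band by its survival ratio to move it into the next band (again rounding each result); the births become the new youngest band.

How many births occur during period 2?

1662

Period 1.
Births: 25000 × 0.126 = 3150
20–39: 14000 × 0.942 = 13188
40–59: 25000 × 0.95 = 23750
60–79: 66000 × 0.916 = 60456
Giving 3150 / 13188 / 23750 / 60456.
Period 2.
Births: 13188 × 0.126 = 1662
20–39: 3150 × 0.942 = 2967
40–59: 13188 × 0.95 = 12529
60–79: 23750 × 0.916 = 21755
Giving 1662 / 2967 / 12529 / 21755.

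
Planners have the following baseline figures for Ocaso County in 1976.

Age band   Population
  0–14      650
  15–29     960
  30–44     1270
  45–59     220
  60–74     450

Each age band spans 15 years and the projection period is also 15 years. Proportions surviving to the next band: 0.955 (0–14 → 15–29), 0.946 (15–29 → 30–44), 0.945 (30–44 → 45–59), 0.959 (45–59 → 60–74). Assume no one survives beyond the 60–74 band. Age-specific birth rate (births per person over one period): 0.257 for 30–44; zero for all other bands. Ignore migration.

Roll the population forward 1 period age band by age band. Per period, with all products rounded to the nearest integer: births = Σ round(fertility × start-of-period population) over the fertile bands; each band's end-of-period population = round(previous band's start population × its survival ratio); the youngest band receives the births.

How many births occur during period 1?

326

— Period 1 —
Births: 1270 × 0.257 = 326
15–29: 650 × 0.955 = 621
30–44: 960 × 0.946 = 908
45–59: 1270 × 0.945 = 1200
60–74: 220 × 0.959 = 211
Population now: 0–14=326, 15–29=621, 30–44=908, 45–59=1200, 60–74=211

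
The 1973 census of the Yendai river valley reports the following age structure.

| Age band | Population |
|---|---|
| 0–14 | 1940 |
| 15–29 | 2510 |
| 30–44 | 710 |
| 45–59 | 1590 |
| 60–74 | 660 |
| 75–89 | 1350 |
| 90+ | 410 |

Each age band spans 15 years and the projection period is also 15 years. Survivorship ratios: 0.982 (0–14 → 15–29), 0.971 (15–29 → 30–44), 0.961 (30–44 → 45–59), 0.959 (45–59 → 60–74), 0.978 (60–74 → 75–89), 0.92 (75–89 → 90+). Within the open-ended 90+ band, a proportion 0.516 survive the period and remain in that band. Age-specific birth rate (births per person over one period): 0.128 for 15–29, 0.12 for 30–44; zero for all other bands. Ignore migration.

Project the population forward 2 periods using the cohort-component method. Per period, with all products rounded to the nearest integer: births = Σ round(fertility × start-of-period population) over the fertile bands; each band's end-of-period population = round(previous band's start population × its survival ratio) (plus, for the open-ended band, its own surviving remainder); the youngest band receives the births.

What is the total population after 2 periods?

8615

[period 1]
Births: 2510 × 0.128 = 321  |  710 × 0.12 = 85 — total 406
15–29: 1940 × 0.982 = 1905
30–44: 2510 × 0.971 = 2437
45–59: 710 × 0.961 = 682
60–74: 1590 × 0.959 = 1525
75–89: 660 × 0.978 = 645
90+: 1350 × 0.92 + 410 × 0.516 = 1242 + 212 = 1454
Giving 406 / 1905 / 2437 / 682 / 1525 / 645 / 1454.
[period 2]
Births: 1905 × 0.128 = 244  |  2437 × 0.12 = 292 — total 536
15–29: 406 × 0.982 = 399
30–44: 1905 × 0.971 = 1850
45–59: 2437 × 0.961 = 2342
60–74: 682 × 0.959 = 654
75–89: 1525 × 0.978 = 1491
90+: 645 × 0.92 + 1454 × 0.516 = 593 + 750 = 1343
Giving 536 / 399 / 1850 / 2342 / 654 / 1491 / 1343.
Total after period 2: 536 + 399 + 1850 + 2342 + 654 + 1491 + 1343 = 8615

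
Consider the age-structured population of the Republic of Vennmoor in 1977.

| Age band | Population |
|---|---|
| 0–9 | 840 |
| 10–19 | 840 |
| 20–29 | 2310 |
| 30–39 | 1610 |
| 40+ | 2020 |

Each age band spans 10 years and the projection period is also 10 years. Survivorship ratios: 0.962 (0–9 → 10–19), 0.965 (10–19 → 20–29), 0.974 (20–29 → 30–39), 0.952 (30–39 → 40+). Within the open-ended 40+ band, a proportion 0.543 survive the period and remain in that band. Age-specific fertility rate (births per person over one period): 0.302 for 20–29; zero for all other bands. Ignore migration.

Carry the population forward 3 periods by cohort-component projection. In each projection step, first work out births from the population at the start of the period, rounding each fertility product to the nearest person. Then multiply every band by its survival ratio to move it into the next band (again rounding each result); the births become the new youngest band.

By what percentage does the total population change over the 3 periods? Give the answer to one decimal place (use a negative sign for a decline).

— Period 1 —
Births: 2310 × 0.302 = 698
10–19: 840 × 0.962 = 808
20–29: 840 × 0.965 = 811
30–39: 2310 × 0.974 = 2250
40+: 1610 × 0.952 + 2020 × 0.543 = 1533 + 1097 = 2630
End of period: [698, 808, 811, 2250, 2630]
— Period 2 —
Births: 811 × 0.302 = 245
10–19: 698 × 0.962 = 671
20–29: 808 × 0.965 = 780
30–39: 811 × 0.974 = 790
40+: 2250 × 0.952 + 2630 × 0.543 = 2142 + 1428 = 3570
End of period: [245, 671, 780, 790, 3570]
— Period 3 —
Births: 780 × 0.302 = 236
10–19: 245 × 0.962 = 236
20–29: 671 × 0.965 = 648
30–39: 780 × 0.974 = 760
40+: 790 × 0.952 + 3570 × 0.543 = 752 + 1939 = 2691
End of period: [236, 236, 648, 760, 2691]
Total: 7620 → 4571; change = -3049; percentage change = -40.0%

-40.0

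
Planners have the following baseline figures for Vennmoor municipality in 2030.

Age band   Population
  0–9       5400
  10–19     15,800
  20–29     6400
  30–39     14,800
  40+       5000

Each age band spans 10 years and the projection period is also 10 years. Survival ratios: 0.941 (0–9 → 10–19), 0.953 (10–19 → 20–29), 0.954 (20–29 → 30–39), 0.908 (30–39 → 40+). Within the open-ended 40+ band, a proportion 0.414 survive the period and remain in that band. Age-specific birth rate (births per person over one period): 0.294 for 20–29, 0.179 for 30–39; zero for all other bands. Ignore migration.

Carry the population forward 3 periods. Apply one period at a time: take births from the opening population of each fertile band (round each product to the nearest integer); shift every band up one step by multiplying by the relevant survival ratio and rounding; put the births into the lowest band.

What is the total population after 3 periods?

— Period 1 —
Births: 6400 × 0.294 = 1882 ; 14800 × 0.179 = 2649 → total 4531
10–19: 5400 × 0.941 = 5081
20–29: 15800 × 0.953 = 15057
30–39: 6400 × 0.954 = 6106
40+: 14800 × 0.908 + 5000 × 0.414 = 13438 + 2070 = 15508
→ [4531, 5081, 15057, 6106, 15508]
— Period 2 —
Births: 15057 × 0.294 = 4427 ; 6106 × 0.179 = 1093 → total 5520
10–19: 4531 × 0.941 = 4264
20–29: 5081 × 0.953 = 4842
30–39: 15057 × 0.954 = 14364
40+: 6106 × 0.908 + 15508 × 0.414 = 5544 + 6420 = 11964
→ [5520, 4264, 4842, 14364, 11964]
— Period 3 —
Births: 4842 × 0.294 = 1424 ; 14364 × 0.179 = 2571 → total 3995
10–19: 5520 × 0.941 = 5194
20–29: 4264 × 0.953 = 4064
30–39: 4842 × 0.954 = 4619
40+: 14364 × 0.908 + 11964 × 0.414 = 13043 + 4953 = 17996
→ [3995, 5194, 4064, 4619, 17996]
Total after period 3: 3995 + 5194 + 4064 + 4619 + 17996 = 35868

35868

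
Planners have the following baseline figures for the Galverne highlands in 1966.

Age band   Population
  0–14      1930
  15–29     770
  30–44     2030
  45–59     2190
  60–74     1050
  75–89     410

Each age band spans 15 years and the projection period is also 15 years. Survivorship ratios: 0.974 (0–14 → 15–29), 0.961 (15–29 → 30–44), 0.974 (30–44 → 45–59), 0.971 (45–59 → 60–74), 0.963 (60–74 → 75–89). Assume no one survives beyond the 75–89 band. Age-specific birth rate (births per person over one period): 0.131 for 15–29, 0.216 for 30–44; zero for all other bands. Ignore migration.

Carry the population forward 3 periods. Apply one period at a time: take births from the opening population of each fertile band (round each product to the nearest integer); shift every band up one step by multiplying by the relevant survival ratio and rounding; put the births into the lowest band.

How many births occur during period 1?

539

Numbering the groups 1..6 from youngest to oldest:
Period 1:
Births: 770 * 0.131 = 101  |  2030 * 0.216 = 438 — total 539
Group 2: 1930 * 0.974 = 1880
Group 3: 770 * 0.961 = 740
Group 4: 2030 * 0.974 = 1977
Group 5: 2190 * 0.971 = 2126
Group 6: 1050 * 0.963 = 1011
Population now: 0–14=539, 15–29=1880, 30–44=740, 45–59=1977, 60–74=2126, 75–89=1011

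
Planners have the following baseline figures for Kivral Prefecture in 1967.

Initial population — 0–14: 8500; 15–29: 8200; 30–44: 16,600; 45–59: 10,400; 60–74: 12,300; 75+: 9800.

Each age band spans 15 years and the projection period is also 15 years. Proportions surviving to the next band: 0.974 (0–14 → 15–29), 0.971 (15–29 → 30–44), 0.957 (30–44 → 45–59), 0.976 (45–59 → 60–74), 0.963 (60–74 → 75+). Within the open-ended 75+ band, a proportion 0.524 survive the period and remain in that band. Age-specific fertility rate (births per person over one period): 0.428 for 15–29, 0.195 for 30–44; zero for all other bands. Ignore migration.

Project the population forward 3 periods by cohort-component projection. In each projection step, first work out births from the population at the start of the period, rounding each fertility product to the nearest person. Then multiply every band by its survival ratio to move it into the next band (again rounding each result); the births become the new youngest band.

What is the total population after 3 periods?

55571

Period 1:
Births: 8200 × 0.428 = 3510  |  16600 × 0.195 = 3237 → total 6747
15–29: 8500 × 0.974 = 8279
30–44: 8200 × 0.971 = 7962
45–59: 16600 × 0.957 = 15886
60–74: 10400 × 0.976 = 10150
75+: 12300 × 0.963 + 9800 × 0.524 = 11845 + 5135 = 16980
→ [6747, 8279, 7962, 15886, 10150, 16980]
Period 2:
Births: 8279 × 0.428 = 3543  |  7962 × 0.195 = 1553 → total 5096
15–29: 6747 × 0.974 = 6572
30–44: 8279 × 0.971 = 8039
45–59: 7962 × 0.957 = 7620
60–74: 15886 × 0.976 = 15505
75+: 10150 × 0.963 + 16980 × 0.524 = 9774 + 8898 = 18672
→ [5096, 6572, 8039, 7620, 15505, 18672]
Period 3:
Births: 6572 × 0.428 = 2813  |  8039 × 0.195 = 1568 → total 4381
15–29: 5096 × 0.974 = 4964
30–44: 6572 × 0.971 = 6381
45–59: 8039 × 0.957 = 7693
60–74: 7620 × 0.976 = 7437
75+: 15505 × 0.963 + 18672 × 0.524 = 14931 + 9784 = 24715
→ [4381, 4964, 6381, 7693, 7437, 24715]
Total after period 3: 4381 + 4964 + 6381 + 7693 + 7437 + 24715 = 55571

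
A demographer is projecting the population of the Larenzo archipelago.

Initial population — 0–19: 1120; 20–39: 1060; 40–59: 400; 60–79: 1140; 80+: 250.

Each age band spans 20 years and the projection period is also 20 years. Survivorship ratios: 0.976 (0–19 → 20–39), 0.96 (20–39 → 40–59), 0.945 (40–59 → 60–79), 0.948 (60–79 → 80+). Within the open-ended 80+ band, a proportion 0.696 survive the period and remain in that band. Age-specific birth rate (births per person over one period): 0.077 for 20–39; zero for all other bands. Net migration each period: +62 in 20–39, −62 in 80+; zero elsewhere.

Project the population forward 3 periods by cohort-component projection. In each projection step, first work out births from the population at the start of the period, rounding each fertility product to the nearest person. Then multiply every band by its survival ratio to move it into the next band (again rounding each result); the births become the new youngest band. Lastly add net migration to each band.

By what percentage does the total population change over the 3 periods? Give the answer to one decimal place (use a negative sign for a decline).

(Bands numbered youngest = 1 to oldest = 5.)
Period 1:
Births: 1060 × 0.077 = 82
Band 2: 1120 × 0.976 = 1093
Band 3: 1060 × 0.96 = 1018
Band 4: 400 × 0.945 = 378
Band 5: 1140 × 0.948 + 250 × 0.696 = 1081 + 174 = 1255
Net migration: Band 2 + 62 → 1155; Band 5 − 62 → 1193
Population now: 0–19=82, 20–39=1155, 40–59=1018, 60–79=378, 80+=1193
Period 2:
Births: 1155 × 0.077 = 89
Band 2: 82 × 0.976 = 80
Band 3: 1155 × 0.96 = 1109
Band 4: 1018 × 0.945 = 962
Band 5: 378 × 0.948 + 1193 × 0.696 = 358 + 830 = 1188
Net migration: Band 2 + 62 → 142; Band 5 − 62 → 1126
Population now: 0–19=89, 20–39=142, 40–59=1109, 60–79=962, 80+=1126
Period 3:
Births: 142 × 0.077 = 11
Band 2: 89 × 0.976 = 87
Band 3: 142 × 0.96 = 136
Band 4: 1109 × 0.945 = 1048
Band 5: 962 × 0.948 + 1126 × 0.696 = 912 + 784 = 1696
Net migration: Band 2 + 62 → 149; Band 5 − 62 → 1634
Population now: 0–19=11, 20–39=149, 40–59=136, 60–79=1048, 80+=1634
Total: 3970 → 2978; change = -992; percentage change = -25.0%

-25.0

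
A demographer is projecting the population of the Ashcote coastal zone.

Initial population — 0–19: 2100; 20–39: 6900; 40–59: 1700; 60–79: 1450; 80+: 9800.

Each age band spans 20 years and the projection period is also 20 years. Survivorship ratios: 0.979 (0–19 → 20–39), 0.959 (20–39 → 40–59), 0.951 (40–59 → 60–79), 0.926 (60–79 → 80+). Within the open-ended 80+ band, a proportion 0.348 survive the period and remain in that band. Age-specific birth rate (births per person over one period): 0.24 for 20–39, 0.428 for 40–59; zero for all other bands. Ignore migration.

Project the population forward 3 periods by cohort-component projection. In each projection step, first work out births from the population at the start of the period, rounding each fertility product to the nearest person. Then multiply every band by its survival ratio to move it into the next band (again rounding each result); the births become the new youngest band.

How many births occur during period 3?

Period 1.
Births: 6900 × 0.24 = 1656 ; 1700 × 0.428 = 728 ⇒ total 2384
20–39: 2100 × 0.979 = 2056
40–59: 6900 × 0.959 = 6617
60–79: 1700 × 0.951 = 1617
80+: 1450 × 0.926 + 9800 × 0.348 = 1343 + 3410 = 4753
→ [2384, 2056, 6617, 1617, 4753]
Period 2.
Births: 2056 × 0.24 = 493 ; 6617 × 0.428 = 2832 ⇒ total 3325
20–39: 2384 × 0.979 = 2334
40–59: 2056 × 0.959 = 1972
60–79: 6617 × 0.951 = 6293
80+: 1617 × 0.926 + 4753 × 0.348 = 1497 + 1654 = 3151
→ [3325, 2334, 1972, 6293, 3151]
Period 3.
Births: 2334 × 0.24 = 560 ; 1972 × 0.428 = 844 ⇒ total 1404
20–39: 3325 × 0.979 = 3255
40–59: 2334 × 0.959 = 2238
60–79: 1972 × 0.951 = 1875
80+: 6293 × 0.926 + 3151 × 0.348 = 5827 + 1097 = 6924
→ [1404, 3255, 2238, 1875, 6924]

1404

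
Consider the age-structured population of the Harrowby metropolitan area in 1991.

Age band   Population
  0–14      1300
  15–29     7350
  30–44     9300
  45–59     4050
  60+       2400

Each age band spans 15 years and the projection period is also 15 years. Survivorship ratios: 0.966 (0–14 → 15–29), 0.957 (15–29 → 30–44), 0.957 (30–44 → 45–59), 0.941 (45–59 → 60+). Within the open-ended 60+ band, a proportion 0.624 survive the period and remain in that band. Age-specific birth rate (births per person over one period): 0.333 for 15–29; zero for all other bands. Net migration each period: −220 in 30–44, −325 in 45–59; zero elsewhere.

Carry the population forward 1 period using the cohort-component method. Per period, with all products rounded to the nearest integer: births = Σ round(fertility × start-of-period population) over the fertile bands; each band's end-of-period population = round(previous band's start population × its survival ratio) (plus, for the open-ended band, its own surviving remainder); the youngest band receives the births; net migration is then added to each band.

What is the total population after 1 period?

24402

Period 1:
Births: 7350 × 0.333 = 2448
15–29: 1300 × 0.966 = 1256
30–44: 7350 × 0.957 = 7034
45–59: 9300 × 0.957 = 8900
60+: 4050 × 0.941 + 2400 × 0.624 = 3811 + 1498 = 5309
Net migration: 30–44 − 220 → 6814; 45–59 − 325 → 8575
Giving 2448 / 1256 / 6814 / 8575 / 5309.
Total after period 1: 2448 + 1256 + 6814 + 8575 + 5309 = 24402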